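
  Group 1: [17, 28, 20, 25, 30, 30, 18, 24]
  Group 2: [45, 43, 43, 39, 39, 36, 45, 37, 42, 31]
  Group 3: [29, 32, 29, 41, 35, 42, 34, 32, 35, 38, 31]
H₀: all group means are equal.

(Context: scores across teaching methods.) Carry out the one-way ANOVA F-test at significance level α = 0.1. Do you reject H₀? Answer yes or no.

Group means [24.00, 40.00, 34.36], grand mean 33.448
SSB = Σnᵢ(x̄ᵢ−x̄)² = 1152.627; SSW = ΣΣ(x−x̄ᵢ)² = 566.545
MSB = 1152.627/2 = 576.3135; MSW = 566.545/26 = 21.7902
F = MSB/MSW = 26.4483
df = (2, 26)
p-value (upper-tail) = 0.00000
At α=0.1: p < α → reject H₀

reject H₀: yes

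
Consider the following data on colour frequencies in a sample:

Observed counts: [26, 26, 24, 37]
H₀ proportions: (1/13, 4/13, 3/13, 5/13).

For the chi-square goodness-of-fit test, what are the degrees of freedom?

df = k − 1 = 4 − 1 = 3

degrees of freedom = 3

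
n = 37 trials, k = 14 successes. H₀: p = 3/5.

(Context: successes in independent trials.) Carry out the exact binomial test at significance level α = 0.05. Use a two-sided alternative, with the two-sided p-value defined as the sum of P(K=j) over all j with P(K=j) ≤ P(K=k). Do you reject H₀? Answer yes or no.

Exact binomial: n=37, k=14, p₀=3/5=0.6000
P(X=j) = C(n,j)·p₀^j·(1−p₀)^(n−j); p = Σ P(X=j) over j with P(X=j) ≤ P(X=14)
p-value (two-sided) = 0.00704
At α=0.05: p < α → reject H₀

reject H₀: yes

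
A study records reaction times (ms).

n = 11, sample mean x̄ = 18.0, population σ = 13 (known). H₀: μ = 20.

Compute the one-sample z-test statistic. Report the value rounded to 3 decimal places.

SE = σ/√n = 13/√11 = 3.9196
z = (x̄−μ₀)/SE = (18.0−20)/3.9196 = -0.5102

test statistic = -0.510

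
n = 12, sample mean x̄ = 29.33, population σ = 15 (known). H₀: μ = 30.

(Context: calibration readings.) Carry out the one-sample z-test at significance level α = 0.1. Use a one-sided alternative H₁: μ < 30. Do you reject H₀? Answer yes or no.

reject H₀: no

SE = σ/√n = 15/√12 = 4.3301
z = (x̄−μ₀)/SE = (29.33−30)/4.3301 = -0.1547
p-value (one-sided, H₁ less) = 0.43852
At α=0.1: p ≥ α → fail to reject H₀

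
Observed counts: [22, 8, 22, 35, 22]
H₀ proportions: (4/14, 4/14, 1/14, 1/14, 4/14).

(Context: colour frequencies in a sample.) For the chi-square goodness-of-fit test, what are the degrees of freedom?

degrees of freedom = 4

df = k − 1 = 5 − 1 = 4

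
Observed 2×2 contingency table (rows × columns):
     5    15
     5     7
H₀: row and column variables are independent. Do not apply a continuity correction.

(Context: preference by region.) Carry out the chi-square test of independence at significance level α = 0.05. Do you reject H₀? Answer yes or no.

reject H₀: no

Row totals [20, 12], col totals [10, 22], n=32
χ² = (5−6.25)²/6.25 + (15−13.75)²/13.75 + (5−3.75)²/3.75 + (7−8.25)²/8.25 = 0.9697
df = 1
p-value (upper-tail) = 0.32476
At α=0.05: p ≥ α → fail to reject H₀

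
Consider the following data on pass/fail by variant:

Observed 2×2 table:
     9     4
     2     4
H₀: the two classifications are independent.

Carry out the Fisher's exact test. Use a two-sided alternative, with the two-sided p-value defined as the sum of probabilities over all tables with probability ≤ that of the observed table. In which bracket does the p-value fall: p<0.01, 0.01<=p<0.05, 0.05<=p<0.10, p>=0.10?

Margins: r₁=13, r₂=6, c₁=11, c₂=8, n=19
p_obs = C(13,9)·C(6,2)/C(19,11); sum pmf over tables with pmf ≤ p_obs
p-value (two-sided) = 0.31889
→ bracket: p>=0.10

p-value bracket: p>=0.10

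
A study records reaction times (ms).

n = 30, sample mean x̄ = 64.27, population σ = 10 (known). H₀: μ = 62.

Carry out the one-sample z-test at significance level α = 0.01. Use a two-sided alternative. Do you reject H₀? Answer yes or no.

SE = σ/√n = 10/√30 = 1.8257
z = (x̄−μ₀)/SE = (64.27−62)/1.8257 = 1.2433
p-value (two-sided) = 0.21375
At α=0.01: p ≥ α → fail to reject H₀

reject H₀: no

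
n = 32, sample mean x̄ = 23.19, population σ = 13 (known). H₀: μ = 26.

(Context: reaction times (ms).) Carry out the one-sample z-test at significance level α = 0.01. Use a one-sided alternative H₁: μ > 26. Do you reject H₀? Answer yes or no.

SE = σ/√n = 13/√32 = 2.2981
z = (x̄−μ₀)/SE = (23.19−26)/2.2981 = -1.2228
p-value (one-sided, H₁ greater) = 0.88929
At α=0.01: p ≥ α → fail to reject H₀

reject H₀: no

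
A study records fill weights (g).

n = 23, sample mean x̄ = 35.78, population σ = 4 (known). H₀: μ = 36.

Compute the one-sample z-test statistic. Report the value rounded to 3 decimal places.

test statistic = -0.264

SE = σ/√n = 4/√23 = 0.8341
z = (x̄−μ₀)/SE = (35.78−36)/0.8341 = -0.2638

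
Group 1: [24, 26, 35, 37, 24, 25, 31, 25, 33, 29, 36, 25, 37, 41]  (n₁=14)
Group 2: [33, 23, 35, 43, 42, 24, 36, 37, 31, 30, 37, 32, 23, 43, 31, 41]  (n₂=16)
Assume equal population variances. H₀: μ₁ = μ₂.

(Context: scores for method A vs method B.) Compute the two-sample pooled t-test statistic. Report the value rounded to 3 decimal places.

test statistic = -1.395

x̄₁=30.571, s₁=5.880, n₁=14
x̄₂=33.812, s₂=6.725, n₂=16
s_p² = [13·5.880² + 15·6.725²]/28 = 40.2809
SE = √(s_p²·(1/14+1/16)) = 2.3227
t = (30.571−33.812)/2.3227 = -1.3954
df = 28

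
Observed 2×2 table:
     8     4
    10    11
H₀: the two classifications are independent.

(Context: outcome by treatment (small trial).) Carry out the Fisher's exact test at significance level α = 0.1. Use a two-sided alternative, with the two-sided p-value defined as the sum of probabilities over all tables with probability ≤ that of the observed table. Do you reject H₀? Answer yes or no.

Margins: r₁=12, r₂=21, c₁=18, c₂=15, n=33
p_obs = C(12,8)·C(21,10)/C(33,18); sum pmf over tables with pmf ≤ p_obs
p-value (two-sided) = 0.46880
At α=0.1: p ≥ α → fail to reject H₀

reject H₀: no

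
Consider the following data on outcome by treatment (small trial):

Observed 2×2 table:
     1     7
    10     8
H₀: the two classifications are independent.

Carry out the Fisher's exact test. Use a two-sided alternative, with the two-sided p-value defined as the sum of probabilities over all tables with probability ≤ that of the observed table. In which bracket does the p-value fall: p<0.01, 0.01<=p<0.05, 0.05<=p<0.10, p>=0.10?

Margins: r₁=8, r₂=18, c₁=11, c₂=15, n=26
p_obs = C(8,1)·C(18,10)/C(26,11); sum pmf over tables with pmf ≤ p_obs
p-value (two-sided) = 0.08375
→ bracket: 0.05<=p<0.10

p-value bracket: 0.05<=p<0.10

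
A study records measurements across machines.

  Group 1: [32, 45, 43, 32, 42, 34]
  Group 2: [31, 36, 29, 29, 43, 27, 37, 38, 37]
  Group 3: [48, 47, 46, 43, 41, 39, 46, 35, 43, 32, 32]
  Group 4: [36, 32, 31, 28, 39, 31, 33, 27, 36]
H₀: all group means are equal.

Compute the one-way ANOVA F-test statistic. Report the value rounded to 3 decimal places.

test statistic = 5.173

Group means [38.00, 34.11, 41.09, 32.56], grand mean 36.571
SSB = Σnᵢ(x̄ᵢ−x̄)² = 436.551; SSW = ΣΣ(x−x̄ᵢ)² = 872.020
MSB = 436.551/3 = 145.5171; MSW = 872.020/31 = 28.1297
F = MSB/MSW = 5.1731
df = (3, 31)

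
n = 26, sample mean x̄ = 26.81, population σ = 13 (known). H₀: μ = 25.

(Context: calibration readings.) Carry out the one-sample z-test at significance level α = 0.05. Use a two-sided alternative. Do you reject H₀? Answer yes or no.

SE = σ/√n = 13/√26 = 2.5495
z = (x̄−μ₀)/SE = (26.81−25)/2.5495 = 0.7099
p-value (two-sided) = 0.47774
At α=0.05: p ≥ α → fail to reject H₀

reject H₀: no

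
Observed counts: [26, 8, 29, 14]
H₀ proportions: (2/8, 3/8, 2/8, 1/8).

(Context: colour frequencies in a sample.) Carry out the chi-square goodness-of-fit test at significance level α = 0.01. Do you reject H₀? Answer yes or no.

reject H₀: yes

n = 77; E_i = n·p_i = [19.25, 28.88, 19.25, 9.62]
χ² = (26−19.25)²/19.25 + (8−28.88)²/28.88 + (29−19.25)²/19.25 + (14−9.62)²/9.62 = 24.3853
df = 3
p-value (upper-tail) = 0.00002
At α=0.01: p < α → reject H₀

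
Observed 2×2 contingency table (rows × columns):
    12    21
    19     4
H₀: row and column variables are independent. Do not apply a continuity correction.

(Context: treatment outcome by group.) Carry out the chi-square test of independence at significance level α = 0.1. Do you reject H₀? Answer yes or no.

Row totals [33, 23], col totals [31, 25], n=56
χ² = (12−18.27)²/18.27 + (21−14.73)²/14.73 + (19−12.73)²/12.73 + (4−10.27)²/10.27 = 11.7289
df = 1
p-value (upper-tail) = 0.00062
At α=0.1: p < α → reject H₀

reject H₀: yes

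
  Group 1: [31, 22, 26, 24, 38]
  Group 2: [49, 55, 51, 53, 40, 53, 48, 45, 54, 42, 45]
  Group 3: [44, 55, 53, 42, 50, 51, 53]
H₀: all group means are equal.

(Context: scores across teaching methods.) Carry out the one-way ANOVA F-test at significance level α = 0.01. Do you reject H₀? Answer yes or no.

reject H₀: yes

Group means [28.20, 48.64, 49.71], grand mean 44.522
SSB = Σnᵢ(x̄ᵢ−x̄)² = 1706.965; SSW = ΣΣ(x−x̄ᵢ)² = 566.774
MSB = 1706.965/2 = 853.4826; MSW = 566.774/20 = 28.3387
F = MSB/MSW = 30.1172
df = (2, 20)
p-value (upper-tail) = 0.00000
At α=0.01: p < α → reject H₀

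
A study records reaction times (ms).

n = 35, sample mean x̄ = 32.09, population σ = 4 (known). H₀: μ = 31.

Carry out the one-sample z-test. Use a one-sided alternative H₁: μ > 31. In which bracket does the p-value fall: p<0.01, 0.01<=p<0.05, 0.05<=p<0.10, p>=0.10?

p-value bracket: 0.05<=p<0.10

SE = σ/√n = 4/√35 = 0.6761
z = (x̄−μ₀)/SE = (32.09−31)/0.6761 = 1.6121
p-value (one-sided, H₁ greater) = 0.05347
→ bracket: 0.05<=p<0.10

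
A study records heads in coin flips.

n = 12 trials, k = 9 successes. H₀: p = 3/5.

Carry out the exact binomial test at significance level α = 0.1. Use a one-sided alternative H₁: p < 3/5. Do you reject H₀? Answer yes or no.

Exact binomial: n=12, k=9, p₀=3/5=0.6000
P(X≤9) from Σ C(n,i)·p₀^i·(1−p₀)^(n−i)
p-value (one-sided, H₁ less) = 0.91656
At α=0.1: p ≥ α → fail to reject H₀

reject H₀: no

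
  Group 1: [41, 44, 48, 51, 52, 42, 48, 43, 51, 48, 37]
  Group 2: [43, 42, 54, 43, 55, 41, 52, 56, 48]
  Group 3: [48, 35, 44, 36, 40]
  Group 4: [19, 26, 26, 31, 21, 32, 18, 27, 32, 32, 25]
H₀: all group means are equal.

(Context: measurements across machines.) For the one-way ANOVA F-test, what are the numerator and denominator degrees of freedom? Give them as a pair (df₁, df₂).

degrees of freedom = [3, 32]

k = 4 groups, N = 36 total
df = (k−1, N−k) = (4−1, 36−4) = (3, 32)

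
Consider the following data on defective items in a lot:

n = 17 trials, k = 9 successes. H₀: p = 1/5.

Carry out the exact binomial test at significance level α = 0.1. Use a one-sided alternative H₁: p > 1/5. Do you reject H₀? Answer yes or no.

Exact binomial: n=17, k=9, p₀=1/5=0.2000
P(X≥9) from Σ C(n,i)·p₀^i·(1−p₀)^(n−i)
p-value (one-sided, H₁ greater) = 0.00258
At α=0.1: p < α → reject H₀

reject H₀: yes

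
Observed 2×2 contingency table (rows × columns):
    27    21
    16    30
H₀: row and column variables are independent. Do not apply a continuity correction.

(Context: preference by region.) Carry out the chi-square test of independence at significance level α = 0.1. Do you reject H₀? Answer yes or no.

reject H₀: yes

Row totals [48, 46], col totals [43, 51], n=94
χ² = (27−21.96)²/21.96 + (21−26.04)²/26.04 + (16−21.04)²/21.04 + (30−24.96)²/24.96 = 4.3616
df = 1
p-value (upper-tail) = 0.03676
At α=0.1: p < α → reject H₀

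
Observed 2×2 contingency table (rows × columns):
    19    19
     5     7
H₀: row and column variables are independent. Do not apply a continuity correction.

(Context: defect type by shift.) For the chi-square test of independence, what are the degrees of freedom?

degrees of freedom = 1

df = (r−1)(c−1) = (2−1)·(2−1) = 1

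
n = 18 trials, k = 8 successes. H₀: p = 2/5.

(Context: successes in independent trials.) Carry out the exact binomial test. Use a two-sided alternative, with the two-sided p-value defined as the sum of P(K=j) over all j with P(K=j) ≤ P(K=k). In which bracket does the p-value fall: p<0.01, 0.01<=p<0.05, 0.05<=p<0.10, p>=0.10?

Exact binomial: n=18, k=8, p₀=2/5=0.4000
P(X=j) = C(n,j)·p₀^j·(1−p₀)^(n−j); p = Σ P(X=j) over j with P(X=j) ≤ P(X=8)
p-value (two-sided) = 0.81084
→ bracket: p>=0.10

p-value bracket: p>=0.10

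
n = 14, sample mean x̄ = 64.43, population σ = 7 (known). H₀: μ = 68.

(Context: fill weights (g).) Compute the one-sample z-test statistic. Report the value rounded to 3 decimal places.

SE = σ/√n = 7/√14 = 1.8708
z = (x̄−μ₀)/SE = (64.43−68)/1.8708 = -1.9082

test statistic = -1.908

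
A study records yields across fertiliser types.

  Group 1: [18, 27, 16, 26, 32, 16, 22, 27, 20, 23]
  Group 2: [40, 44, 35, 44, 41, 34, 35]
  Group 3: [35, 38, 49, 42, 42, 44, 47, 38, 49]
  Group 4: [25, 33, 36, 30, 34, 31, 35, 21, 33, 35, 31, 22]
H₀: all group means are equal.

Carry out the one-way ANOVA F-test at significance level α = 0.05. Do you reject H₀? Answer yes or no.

reject H₀: yes

Group means [22.70, 39.00, 42.67, 30.50], grand mean 32.895
SSB = Σnᵢ(x̄ᵢ−x̄)² = 2228.479; SSW = ΣΣ(x−x̄ᵢ)² = 859.100
MSB = 2228.479/3 = 742.8263; MSW = 859.100/34 = 25.2676
F = MSB/MSW = 29.3983
df = (3, 34)
p-value (upper-tail) = 0.00000
At α=0.05: p < α → reject H₀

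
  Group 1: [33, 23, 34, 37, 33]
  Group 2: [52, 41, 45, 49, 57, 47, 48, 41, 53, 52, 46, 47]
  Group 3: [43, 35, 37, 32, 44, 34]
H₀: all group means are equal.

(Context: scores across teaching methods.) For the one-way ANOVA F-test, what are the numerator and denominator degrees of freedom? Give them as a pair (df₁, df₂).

degrees of freedom = [2, 20]

k = 3 groups, N = 23 total
df = (k−1, N−k) = (3−1, 23−3) = (2, 20)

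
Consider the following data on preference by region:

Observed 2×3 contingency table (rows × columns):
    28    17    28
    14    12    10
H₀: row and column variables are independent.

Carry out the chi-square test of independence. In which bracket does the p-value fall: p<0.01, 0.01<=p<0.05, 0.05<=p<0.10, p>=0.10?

Row totals [73, 36], col totals [42, 29, 38], n=109
χ² = (28−28.13)²/28.13 + (17−19.42)²/19.42 + (28−25.45)²/25.45 + (14−13.87)²/13.87 + (12−9.58)²/9.58 + (10−12.55)²/12.55 = 1.6902
df = 2
p-value (upper-tail) = 0.42952
→ bracket: p>=0.10

p-value bracket: p>=0.10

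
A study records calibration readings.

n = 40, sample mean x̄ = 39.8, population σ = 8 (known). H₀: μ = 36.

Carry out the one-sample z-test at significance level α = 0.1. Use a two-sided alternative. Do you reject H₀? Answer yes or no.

reject H₀: yes

SE = σ/√n = 8/√40 = 1.2649
z = (x̄−μ₀)/SE = (39.8−36)/1.2649 = 3.0042
p-value (two-sided) = 0.00266
At α=0.1: p < α → reject H₀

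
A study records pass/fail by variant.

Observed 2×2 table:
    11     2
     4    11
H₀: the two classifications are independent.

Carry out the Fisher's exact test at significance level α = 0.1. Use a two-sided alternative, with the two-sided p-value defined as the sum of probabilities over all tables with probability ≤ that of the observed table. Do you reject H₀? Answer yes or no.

reject H₀: yes

Margins: r₁=13, r₂=15, c₁=15, c₂=13, n=28
p_obs = C(13,11)·C(15,4)/C(28,15); sum pmf over tables with pmf ≤ p_obs
p-value (two-sided) = 0.00323
At α=0.1: p < α → reject H₀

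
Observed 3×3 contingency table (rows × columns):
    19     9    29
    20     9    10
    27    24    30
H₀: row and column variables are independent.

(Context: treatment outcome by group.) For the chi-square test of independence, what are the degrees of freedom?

df = (r−1)(c−1) = (3−1)·(3−1) = 4

degrees of freedom = 4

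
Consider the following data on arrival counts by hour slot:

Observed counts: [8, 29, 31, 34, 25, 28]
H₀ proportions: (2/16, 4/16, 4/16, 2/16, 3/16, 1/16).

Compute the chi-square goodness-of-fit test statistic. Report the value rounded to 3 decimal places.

test statistic = 56.905

n = 155; E_i = n·p_i = [19.38, 38.75, 38.75, 19.38, 29.06, 9.69]
χ² = (8−19.38)²/19.38 + (29−38.75)²/38.75 + (31−38.75)²/38.75 + (34−19.38)²/19.38 + (25−29.06)²/29.06 + (28−9.69)²/9.69 = 56.9054
df = 5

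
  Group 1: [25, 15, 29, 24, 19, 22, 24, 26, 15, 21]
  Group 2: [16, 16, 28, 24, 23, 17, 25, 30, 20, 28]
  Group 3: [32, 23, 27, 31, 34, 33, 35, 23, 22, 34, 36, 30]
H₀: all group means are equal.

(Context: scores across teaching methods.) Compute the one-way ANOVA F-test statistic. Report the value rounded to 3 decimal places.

Group means [22.00, 22.70, 30.00], grand mean 25.219
SSB = Σnᵢ(x̄ᵢ−x̄)² = 441.369; SSW = ΣΣ(x−x̄ᵢ)² = 714.100
MSB = 441.369/2 = 220.6844; MSW = 714.100/29 = 24.6241
F = MSB/MSW = 8.9621
df = (2, 29)

test statistic = 8.962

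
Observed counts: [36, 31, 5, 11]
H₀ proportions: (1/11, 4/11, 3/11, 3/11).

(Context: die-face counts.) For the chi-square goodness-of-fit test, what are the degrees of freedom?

degrees of freedom = 3

df = k − 1 = 4 − 1 = 3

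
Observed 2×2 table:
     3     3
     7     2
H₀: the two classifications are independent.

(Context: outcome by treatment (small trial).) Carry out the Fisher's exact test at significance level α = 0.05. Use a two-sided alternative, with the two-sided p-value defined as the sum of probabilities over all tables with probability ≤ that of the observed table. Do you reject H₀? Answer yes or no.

Margins: r₁=6, r₂=9, c₁=10, c₂=5, n=15
p_obs = C(6,3)·C(9,7)/C(15,10); sum pmf over tables with pmf ≤ p_obs
p-value (two-sided) = 0.32867
At α=0.05: p ≥ α → fail to reject H₀

reject H₀: no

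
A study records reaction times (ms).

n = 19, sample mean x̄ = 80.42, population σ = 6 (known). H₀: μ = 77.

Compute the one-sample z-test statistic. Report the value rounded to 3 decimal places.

SE = σ/√n = 6/√19 = 1.3765
z = (x̄−μ₀)/SE = (80.42−77)/1.3765 = 2.4846

test statistic = 2.485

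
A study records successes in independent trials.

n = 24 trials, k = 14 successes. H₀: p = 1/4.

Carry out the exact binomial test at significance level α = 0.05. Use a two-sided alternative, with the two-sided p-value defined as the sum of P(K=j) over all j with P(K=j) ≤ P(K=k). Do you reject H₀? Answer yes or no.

reject H₀: yes

Exact binomial: n=24, k=14, p₀=1/4=0.2500
P(X=j) = C(n,j)·p₀^j·(1−p₀)^(n−j); p = Σ P(X=j) over j with P(X=j) ≤ P(X=14)
p-value (two-sided) = 0.00052
At α=0.05: p < α → reject H₀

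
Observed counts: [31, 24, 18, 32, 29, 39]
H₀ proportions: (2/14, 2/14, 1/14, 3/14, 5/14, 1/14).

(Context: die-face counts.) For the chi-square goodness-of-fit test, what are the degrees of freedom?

degrees of freedom = 5

df = k − 1 = 6 − 1 = 5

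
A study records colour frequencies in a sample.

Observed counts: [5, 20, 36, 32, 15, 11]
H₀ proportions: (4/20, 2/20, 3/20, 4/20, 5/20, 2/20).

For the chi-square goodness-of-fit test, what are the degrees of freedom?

degrees of freedom = 5

df = k − 1 = 6 − 1 = 5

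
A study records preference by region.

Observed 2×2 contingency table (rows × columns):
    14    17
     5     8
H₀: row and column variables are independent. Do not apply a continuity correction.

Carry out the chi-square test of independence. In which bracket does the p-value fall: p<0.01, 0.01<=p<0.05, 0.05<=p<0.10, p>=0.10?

p-value bracket: p>=0.10

Row totals [31, 13], col totals [19, 25], n=44
χ² = (14−13.39)²/13.39 + (17−17.61)²/17.61 + (5−5.61)²/5.61 + (8−7.39)²/7.39 = 0.1676
df = 1
p-value (upper-tail) = 0.68229
→ bracket: p>=0.10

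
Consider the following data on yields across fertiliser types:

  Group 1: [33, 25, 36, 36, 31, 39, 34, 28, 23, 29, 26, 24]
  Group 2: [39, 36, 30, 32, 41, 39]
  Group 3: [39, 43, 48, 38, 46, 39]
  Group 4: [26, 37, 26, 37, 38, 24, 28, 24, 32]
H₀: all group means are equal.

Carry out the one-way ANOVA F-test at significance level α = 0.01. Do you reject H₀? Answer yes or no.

reject H₀: yes

Group means [30.33, 36.17, 42.17, 30.22], grand mean 33.515
SSB = Σnᵢ(x̄ᵢ−x̄)² = 710.354; SSW = ΣΣ(x−x̄ᵢ)² = 763.889
MSB = 710.354/3 = 236.7845; MSW = 763.889/29 = 26.3410
F = MSB/MSW = 8.9892
df = (3, 29)
p-value (upper-tail) = 0.00023
At α=0.01: p < α → reject H₀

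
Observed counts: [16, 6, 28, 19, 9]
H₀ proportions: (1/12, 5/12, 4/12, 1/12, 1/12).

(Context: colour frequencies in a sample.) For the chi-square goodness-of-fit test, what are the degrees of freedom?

degrees of freedom = 4

df = k − 1 = 5 − 1 = 4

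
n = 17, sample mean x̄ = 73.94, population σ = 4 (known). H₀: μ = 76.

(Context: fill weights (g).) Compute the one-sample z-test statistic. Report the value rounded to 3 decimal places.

SE = σ/√n = 4/√17 = 0.9701
z = (x̄−μ₀)/SE = (73.94−76)/0.9701 = -2.1234

test statistic = -2.123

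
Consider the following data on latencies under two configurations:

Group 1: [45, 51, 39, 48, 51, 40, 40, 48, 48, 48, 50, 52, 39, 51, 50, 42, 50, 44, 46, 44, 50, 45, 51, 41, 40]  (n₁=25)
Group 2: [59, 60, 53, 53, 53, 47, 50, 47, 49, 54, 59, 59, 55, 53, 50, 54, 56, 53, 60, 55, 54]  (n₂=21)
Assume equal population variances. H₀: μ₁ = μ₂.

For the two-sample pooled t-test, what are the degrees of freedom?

degrees of freedom = 44

df = n₁ + n₂ − 2 = 25 + 21 − 2 = 44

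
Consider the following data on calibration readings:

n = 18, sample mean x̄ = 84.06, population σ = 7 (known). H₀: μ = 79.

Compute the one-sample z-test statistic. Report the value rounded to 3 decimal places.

test statistic = 3.067

SE = σ/√n = 7/√18 = 1.6499
z = (x̄−μ₀)/SE = (84.06−79)/1.6499 = 3.0668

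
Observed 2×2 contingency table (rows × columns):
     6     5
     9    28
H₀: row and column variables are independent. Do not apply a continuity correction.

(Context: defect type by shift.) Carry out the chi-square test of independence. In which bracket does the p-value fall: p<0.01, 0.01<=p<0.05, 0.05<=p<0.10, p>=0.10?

Row totals [11, 37], col totals [15, 33], n=48
χ² = (6−3.44)²/3.44 + (5−7.56)²/7.56 + (9−11.56)²/11.56 + (28−25.44)²/25.44 = 3.6046
df = 1
p-value (upper-tail) = 0.05762
→ bracket: 0.05<=p<0.10

p-value bracket: 0.05<=p<0.10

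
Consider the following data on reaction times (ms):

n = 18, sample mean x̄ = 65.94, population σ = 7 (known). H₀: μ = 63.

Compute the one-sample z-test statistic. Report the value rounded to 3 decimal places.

test statistic = 1.782

SE = σ/√n = 7/√18 = 1.6499
z = (x̄−μ₀)/SE = (65.94−63)/1.6499 = 1.7819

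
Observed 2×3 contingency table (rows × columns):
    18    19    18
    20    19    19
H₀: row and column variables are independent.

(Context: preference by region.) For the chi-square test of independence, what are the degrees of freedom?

df = (r−1)(c−1) = (2−1)·(3−1) = 2

degrees of freedom = 2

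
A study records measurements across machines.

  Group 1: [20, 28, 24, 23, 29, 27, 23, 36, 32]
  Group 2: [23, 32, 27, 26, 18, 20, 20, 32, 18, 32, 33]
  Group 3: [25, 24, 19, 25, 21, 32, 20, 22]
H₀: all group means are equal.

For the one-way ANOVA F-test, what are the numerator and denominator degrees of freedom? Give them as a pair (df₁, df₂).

k = 3 groups, N = 28 total
df = (k−1, N−k) = (3−1, 28−3) = (2, 25)

degrees of freedom = [2, 25]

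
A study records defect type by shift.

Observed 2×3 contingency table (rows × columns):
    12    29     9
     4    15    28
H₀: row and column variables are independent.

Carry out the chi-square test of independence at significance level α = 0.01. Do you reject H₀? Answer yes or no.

reject H₀: yes

Row totals [50, 47], col totals [16, 44, 37], n=97
χ² = (12−8.25)²/8.25 + (29−22.68)²/22.68 + (9−19.07)²/19.07 + (4−7.75)²/7.75 + (15−21.32)²/21.32 + (28−17.93)²/17.93 = 18.1359
df = 2
p-value (upper-tail) = 0.00012
At α=0.01: p < α → reject H₀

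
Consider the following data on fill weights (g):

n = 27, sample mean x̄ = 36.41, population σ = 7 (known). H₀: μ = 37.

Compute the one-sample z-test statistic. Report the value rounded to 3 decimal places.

test statistic = -0.438

SE = σ/√n = 7/√27 = 1.3472
z = (x̄−μ₀)/SE = (36.41−37)/1.3472 = -0.4380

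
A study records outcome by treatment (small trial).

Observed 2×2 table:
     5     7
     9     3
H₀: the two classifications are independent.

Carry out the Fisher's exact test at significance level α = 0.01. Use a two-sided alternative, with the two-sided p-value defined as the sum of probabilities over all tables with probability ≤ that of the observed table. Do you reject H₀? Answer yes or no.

Margins: r₁=12, r₂=12, c₁=14, c₂=10, n=24
p_obs = C(12,5)·C(12,9)/C(24,14); sum pmf over tables with pmf ≤ p_obs
p-value (two-sided) = 0.21376
At α=0.01: p ≥ α → fail to reject H₀

reject H₀: no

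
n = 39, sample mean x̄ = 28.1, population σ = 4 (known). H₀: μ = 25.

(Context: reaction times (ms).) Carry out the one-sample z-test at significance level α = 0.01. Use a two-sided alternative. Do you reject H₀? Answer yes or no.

reject H₀: yes

SE = σ/√n = 4/√39 = 0.6405
z = (x̄−μ₀)/SE = (28.1−25)/0.6405 = 4.8399
p-value (two-sided) = 0.00000
At α=0.01: p < α → reject H₀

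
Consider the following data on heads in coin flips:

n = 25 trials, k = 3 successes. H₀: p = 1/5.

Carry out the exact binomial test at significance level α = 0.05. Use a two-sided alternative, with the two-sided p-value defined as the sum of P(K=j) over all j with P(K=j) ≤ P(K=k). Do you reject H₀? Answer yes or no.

reject H₀: no

Exact binomial: n=25, k=3, p₀=1/5=0.2000
P(X=j) = C(n,j)·p₀^j·(1−p₀)^(n−j); p = Σ P(X=j) over j with P(X=j) ≤ P(X=3)
p-value (two-sided) = 0.45396
At α=0.05: p ≥ α → fail to reject H₀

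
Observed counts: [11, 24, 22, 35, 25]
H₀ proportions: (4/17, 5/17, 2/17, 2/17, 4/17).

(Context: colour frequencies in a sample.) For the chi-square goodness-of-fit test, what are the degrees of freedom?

df = k − 1 = 5 − 1 = 4

degrees of freedom = 4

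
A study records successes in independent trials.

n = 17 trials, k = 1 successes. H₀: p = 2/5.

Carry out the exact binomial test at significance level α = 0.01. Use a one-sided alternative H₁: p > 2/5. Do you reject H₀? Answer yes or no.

Exact binomial: n=17, k=1, p₀=2/5=0.4000
P(X≥1) from Σ C(n,i)·p₀^i·(1−p₀)^(n−i)
p-value (one-sided, H₁ greater) = 0.99983
At α=0.01: p ≥ α → fail to reject H₀

reject H₀: no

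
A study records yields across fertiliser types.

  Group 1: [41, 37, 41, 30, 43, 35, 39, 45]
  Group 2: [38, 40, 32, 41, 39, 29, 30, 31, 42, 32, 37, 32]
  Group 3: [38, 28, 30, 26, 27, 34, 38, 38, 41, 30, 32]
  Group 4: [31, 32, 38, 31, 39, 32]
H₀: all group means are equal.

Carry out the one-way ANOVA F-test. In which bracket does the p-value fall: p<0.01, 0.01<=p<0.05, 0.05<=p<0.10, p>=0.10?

p-value bracket: 0.05<=p<0.10

Group means [38.88, 35.25, 32.91, 33.83], grand mean 35.108
SSB = Σnᵢ(x̄ᵢ−x̄)² = 176.700; SSW = ΣΣ(x−x̄ᵢ)² = 738.867
MSB = 176.700/3 = 58.9000; MSW = 738.867/33 = 22.3899
F = MSB/MSW = 2.6306
df = (3, 33)
p-value (upper-tail) = 0.06638
→ bracket: 0.05<=p<0.10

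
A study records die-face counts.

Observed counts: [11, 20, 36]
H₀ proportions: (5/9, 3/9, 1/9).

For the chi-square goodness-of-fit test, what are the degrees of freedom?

degrees of freedom = 2

df = k − 1 = 3 − 1 = 2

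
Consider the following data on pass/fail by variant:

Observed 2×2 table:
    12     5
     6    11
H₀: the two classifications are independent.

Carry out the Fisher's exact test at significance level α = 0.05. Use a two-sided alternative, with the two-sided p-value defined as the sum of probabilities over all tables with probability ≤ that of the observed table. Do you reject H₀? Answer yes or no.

reject H₀: no

Margins: r₁=17, r₂=17, c₁=18, c₂=16, n=34
p_obs = C(17,12)·C(17,6)/C(34,18); sum pmf over tables with pmf ≤ p_obs
p-value (two-sided) = 0.08441
At α=0.05: p ≥ α → fail to reject H₀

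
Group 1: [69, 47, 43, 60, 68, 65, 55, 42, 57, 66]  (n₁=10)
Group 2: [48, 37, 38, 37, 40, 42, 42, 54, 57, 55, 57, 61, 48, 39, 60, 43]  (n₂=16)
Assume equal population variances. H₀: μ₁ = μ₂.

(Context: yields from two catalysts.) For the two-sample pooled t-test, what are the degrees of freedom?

degrees of freedom = 24

df = n₁ + n₂ − 2 = 10 + 16 − 2 = 24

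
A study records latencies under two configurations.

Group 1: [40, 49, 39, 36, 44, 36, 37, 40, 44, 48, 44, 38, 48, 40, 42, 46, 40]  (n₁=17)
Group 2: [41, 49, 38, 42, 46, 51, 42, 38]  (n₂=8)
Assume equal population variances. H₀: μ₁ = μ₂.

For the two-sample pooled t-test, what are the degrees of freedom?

df = n₁ + n₂ − 2 = 17 + 8 − 2 = 23

degrees of freedom = 23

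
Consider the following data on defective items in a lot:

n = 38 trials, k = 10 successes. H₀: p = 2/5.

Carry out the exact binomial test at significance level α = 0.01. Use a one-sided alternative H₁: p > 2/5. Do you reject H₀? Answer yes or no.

Exact binomial: n=38, k=10, p₀=2/5=0.4000
P(X≥10) from Σ C(n,i)·p₀^i·(1−p₀)^(n−i)
p-value (one-sided, H₁ greater) = 0.97322
At α=0.01: p ≥ α → fail to reject H₀

reject H₀: no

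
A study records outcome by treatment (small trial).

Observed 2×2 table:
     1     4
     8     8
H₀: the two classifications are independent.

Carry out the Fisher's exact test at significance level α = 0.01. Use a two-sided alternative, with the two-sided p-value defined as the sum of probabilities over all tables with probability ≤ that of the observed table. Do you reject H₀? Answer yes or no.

Margins: r₁=5, r₂=16, c₁=9, c₂=12, n=21
p_obs = C(5,1)·C(16,8)/C(21,9); sum pmf over tables with pmf ≤ p_obs
p-value (two-sided) = 0.33835
At α=0.01: p ≥ α → fail to reject H₀

reject H₀: no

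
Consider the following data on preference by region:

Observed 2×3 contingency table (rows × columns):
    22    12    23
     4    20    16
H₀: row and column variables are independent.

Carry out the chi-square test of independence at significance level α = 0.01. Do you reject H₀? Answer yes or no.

Row totals [57, 40], col totals [26, 32, 39], n=97
χ² = (22−15.28)²/15.28 + (12−18.80)²/18.80 + (23−22.92)²/22.92 + (4−10.72)²/10.72 + (20−13.20)²/13.20 + (16−16.08)²/16.08 = 13.1422
df = 2
p-value (upper-tail) = 0.00140
At α=0.01: p < α → reject H₀

reject H₀: yes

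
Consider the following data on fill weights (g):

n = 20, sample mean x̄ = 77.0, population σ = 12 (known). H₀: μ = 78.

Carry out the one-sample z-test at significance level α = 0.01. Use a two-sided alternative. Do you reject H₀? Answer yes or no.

SE = σ/√n = 12/√20 = 2.6833
z = (x̄−μ₀)/SE = (77.0−78)/2.6833 = -0.3727
p-value (two-sided) = 0.70939
At α=0.01: p ≥ α → fail to reject H₀

reject H₀: no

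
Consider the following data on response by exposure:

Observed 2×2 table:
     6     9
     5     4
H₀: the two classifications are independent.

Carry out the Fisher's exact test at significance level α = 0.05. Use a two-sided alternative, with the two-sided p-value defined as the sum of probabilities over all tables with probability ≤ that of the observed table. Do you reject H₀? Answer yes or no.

Margins: r₁=15, r₂=9, c₁=11, c₂=13, n=24
p_obs = C(15,6)·C(9,5)/C(24,11); sum pmf over tables with pmf ≤ p_obs
p-value (two-sided) = 0.67517
At α=0.05: p ≥ α → fail to reject H₀

reject H₀: no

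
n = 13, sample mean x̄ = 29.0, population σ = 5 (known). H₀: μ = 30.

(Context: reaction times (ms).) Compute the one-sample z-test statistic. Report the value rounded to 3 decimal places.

test statistic = -0.721

SE = σ/√n = 5/√13 = 1.3868
z = (x̄−μ₀)/SE = (29.0−30)/1.3868 = -0.7211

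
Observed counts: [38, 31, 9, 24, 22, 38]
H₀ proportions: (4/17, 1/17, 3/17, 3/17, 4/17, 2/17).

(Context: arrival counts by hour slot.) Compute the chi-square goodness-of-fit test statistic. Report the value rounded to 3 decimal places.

test statistic = 88.173

n = 162; E_i = n·p_i = [38.12, 9.53, 28.59, 28.59, 38.12, 19.06]
χ² = (38−38.12)²/38.12 + (31−9.53)²/9.53 + (9−28.59)²/28.59 + (24−28.59)²/28.59 + (22−38.12)²/38.12 + (38−19.06)²/19.06 = 88.1728
df = 5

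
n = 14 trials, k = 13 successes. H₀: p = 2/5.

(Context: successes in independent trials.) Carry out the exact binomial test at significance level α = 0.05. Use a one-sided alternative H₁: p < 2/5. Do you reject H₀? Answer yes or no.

reject H₀: no

Exact binomial: n=14, k=13, p₀=2/5=0.4000
P(X≤13) from Σ C(n,i)·p₀^i·(1−p₀)^(n−i)
p-value (one-sided, H₁ less) = 1.00000
At α=0.05: p ≥ α → fail to reject H₀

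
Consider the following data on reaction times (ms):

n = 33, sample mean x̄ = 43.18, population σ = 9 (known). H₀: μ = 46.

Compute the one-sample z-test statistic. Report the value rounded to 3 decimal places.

test statistic = -1.800

SE = σ/√n = 9/√33 = 1.5667
z = (x̄−μ₀)/SE = (43.18−46)/1.5667 = -1.8000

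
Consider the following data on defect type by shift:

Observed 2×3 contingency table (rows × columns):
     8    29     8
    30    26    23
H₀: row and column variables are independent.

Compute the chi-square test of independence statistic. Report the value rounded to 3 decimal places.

test statistic = 11.717

Row totals [45, 79], col totals [38, 55, 31], n=124
χ² = (8−13.79)²/13.79 + (29−19.96)²/19.96 + (8−11.25)²/11.25 + (30−24.21)²/24.21 + (26−35.04)²/35.04 + (23−19.75)²/19.75 = 11.7169
df = 2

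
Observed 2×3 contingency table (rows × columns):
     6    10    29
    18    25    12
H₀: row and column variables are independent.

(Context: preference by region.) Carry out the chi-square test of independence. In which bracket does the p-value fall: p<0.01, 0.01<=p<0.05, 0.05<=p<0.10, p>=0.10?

p-value bracket: p<0.01

Row totals [45, 55], col totals [24, 35, 41], n=100
χ² = (6−10.80)²/10.80 + (10−15.75)²/15.75 + (29−18.45)²/18.45 + (18−13.20)²/13.20 + (25−19.25)²/19.25 + (12−22.55)²/22.55 = 18.6640
df = 2
p-value (upper-tail) = 0.00009
→ bracket: p<0.01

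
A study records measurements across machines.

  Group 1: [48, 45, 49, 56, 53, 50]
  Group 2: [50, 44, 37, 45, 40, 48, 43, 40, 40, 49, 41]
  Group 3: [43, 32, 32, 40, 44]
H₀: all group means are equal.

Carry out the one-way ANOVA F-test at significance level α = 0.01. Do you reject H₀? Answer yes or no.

Group means [50.17, 43.36, 38.20], grand mean 44.045
SSB = Σnᵢ(x̄ᵢ−x̄)² = 400.776; SSW = ΣΣ(x−x̄ᵢ)² = 392.179
MSB = 400.776/2 = 200.3879; MSW = 392.179/19 = 20.6410
F = MSB/MSW = 9.7082
df = (2, 19)
p-value (upper-tail) = 0.00125
At α=0.01: p < α → reject H₀

reject H₀: yes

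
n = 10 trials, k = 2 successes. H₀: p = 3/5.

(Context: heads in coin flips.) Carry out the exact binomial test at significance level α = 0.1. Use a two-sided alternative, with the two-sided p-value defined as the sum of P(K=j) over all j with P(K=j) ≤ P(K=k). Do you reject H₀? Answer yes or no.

reject H₀: yes

Exact binomial: n=10, k=2, p₀=3/5=0.6000
P(X=j) = C(n,j)·p₀^j·(1−p₀)^(n−j); p = Σ P(X=j) over j with P(X=j) ≤ P(X=2)
p-value (two-sided) = 0.01834
At α=0.1: p < α → reject H₀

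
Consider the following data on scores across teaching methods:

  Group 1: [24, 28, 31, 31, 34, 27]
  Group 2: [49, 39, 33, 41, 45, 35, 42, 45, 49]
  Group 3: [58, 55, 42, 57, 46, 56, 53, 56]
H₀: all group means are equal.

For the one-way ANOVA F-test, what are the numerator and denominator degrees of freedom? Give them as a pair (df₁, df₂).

k = 3 groups, N = 23 total
df = (k−1, N−k) = (3−1, 23−3) = (2, 20)

degrees of freedom = [2, 20]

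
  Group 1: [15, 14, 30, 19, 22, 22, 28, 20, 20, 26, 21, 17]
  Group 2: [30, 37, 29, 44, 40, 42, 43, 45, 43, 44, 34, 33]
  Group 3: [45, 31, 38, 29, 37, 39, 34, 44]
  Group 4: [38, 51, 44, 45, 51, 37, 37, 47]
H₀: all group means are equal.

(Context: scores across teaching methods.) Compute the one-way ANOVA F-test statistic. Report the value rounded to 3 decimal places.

Group means [21.17, 38.67, 37.12, 43.75], grand mean 34.125
SSB = Σnᵢ(x̄ᵢ−x̄)² = 3075.667; SSW = ΣΣ(x−x̄ᵢ)² = 1104.708
MSB = 3075.667/3 = 1025.2222; MSW = 1104.708/36 = 30.6863
F = MSB/MSW = 33.4097
df = (3, 36)

test statistic = 33.410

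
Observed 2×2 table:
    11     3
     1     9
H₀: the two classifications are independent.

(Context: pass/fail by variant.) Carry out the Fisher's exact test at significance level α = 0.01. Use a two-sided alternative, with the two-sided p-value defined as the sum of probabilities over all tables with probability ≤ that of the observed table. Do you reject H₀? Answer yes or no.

reject H₀: yes

Margins: r₁=14, r₂=10, c₁=12, c₂=12, n=24
p_obs = C(14,11)·C(10,1)/C(24,12); sum pmf over tables with pmf ≤ p_obs
p-value (two-sided) = 0.00276
At α=0.01: p < α → reject H₀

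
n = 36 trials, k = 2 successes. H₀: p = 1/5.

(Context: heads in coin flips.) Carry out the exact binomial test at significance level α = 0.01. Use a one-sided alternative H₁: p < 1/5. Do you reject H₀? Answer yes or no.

reject H₀: no

Exact binomial: n=36, k=2, p₀=1/5=0.2000
P(X≤2) from Σ C(n,i)·p₀^i·(1−p₀)^(n−i)
p-value (one-sided, H₁ less) = 0.01602
At α=0.01: p ≥ α → fail to reject H₀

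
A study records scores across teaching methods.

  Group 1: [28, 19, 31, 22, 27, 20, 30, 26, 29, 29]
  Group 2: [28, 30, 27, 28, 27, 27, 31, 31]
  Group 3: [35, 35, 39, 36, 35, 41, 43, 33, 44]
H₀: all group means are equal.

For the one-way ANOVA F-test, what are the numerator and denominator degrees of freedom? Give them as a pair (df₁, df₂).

degrees of freedom = [2, 24]

k = 3 groups, N = 27 total
df = (k−1, N−k) = (3−1, 27−3) = (2, 24)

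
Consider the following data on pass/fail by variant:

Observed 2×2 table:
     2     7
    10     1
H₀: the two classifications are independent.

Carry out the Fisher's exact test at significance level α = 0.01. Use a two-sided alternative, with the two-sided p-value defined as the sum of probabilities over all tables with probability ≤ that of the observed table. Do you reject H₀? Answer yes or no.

reject H₀: yes

Margins: r₁=9, r₂=11, c₁=12, c₂=8, n=20
p_obs = C(9,2)·C(11,10)/C(20,12); sum pmf over tables with pmf ≤ p_obs
p-value (two-sided) = 0.00452
At α=0.01: p < α → reject H₀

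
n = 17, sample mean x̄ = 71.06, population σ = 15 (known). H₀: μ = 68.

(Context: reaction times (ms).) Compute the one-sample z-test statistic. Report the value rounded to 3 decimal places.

test statistic = 0.841

SE = σ/√n = 15/√17 = 3.6380
z = (x̄−μ₀)/SE = (71.06−68)/3.6380 = 0.8411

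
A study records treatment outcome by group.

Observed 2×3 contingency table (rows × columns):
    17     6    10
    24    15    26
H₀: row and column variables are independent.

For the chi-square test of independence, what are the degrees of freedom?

degrees of freedom = 2

df = (r−1)(c−1) = (2−1)·(3−1) = 2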